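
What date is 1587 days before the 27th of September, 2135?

the 24th of May, 2131

Count 1587 days before September 27, 2135:
Day-of-year of May 24, 2131: 144.
Day-of-year of September 27, 2135: 270.
2131 has 365 days, so 365 − 144 = 221 days remain in 2131.
Full years: 2132: 366; 2133: 365; 2134: 365. Sum = 1096.
Total: 221 + 1096 + 270 = 1587 days.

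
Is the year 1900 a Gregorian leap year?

1900 is not a leap year (divisible by 100 but not 400).

No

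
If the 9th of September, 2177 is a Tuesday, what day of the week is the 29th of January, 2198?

Monday

Day-of-year of September 9, 2177: 252.
Day-of-year of January 29, 2198: 29.
2177 has 365 days, so 365 − 252 = 113 days remain in 2177.
Full years 2178–2197: 15 common + 5 leap = 15×365 + 5×366 = 7305 days.
Total: 113 + 7305 + 29 = 7447 days.
7447 mod 7 = 6, so 6 days after Tuesday is Monday.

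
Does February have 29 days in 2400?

2400 is a leap year (divisible by 400).

Yes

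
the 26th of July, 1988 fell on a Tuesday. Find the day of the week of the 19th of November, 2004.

Friday

Day-of-year of July 26, 1988: 208.
Day-of-year of November 19, 2004: 324.
1988 has 366 days, so 366 − 208 = 158 days remain in 1988.
Full years 1989–2003: 12 common + 3 leap = 12×365 + 3×366 = 5478 days.
Total: 158 + 5478 + 324 = 5960 days.
5960 mod 7 = 3, so 3 days after Tuesday is Friday.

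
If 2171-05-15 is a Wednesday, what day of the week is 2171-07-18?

Thursday

May 2171: 31 − 15 = 16 days remain.
Then June (30): 30 days.
July 1–18, 2171: 18 days.
Total: 16 + 30 + 18 = 64 days.
64 mod 7 = 1, so 1 day after Wednesday is Thursday.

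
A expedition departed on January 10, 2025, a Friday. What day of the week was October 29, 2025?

Wednesday

January 2025: 31 − 10 = 21 days remain.
Then February 2025 (28), March (31), April (30), May (31), June (30), July (31), August (31), September (30): 28 + 31 + 30 + 31 + 30 + 31 + 31 + 30 = 242 days.
October 1–29, 2025: 29 days.
Total: 21 + 242 + 29 = 292 days.
292 mod 7 = 5, so 5 days after Friday is Wednesday.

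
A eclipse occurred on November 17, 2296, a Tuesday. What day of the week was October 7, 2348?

Day-of-year of November 17, 2296: 322.
Day-of-year of October 7, 2348: 281.
2296 has 366 days, so 366 − 322 = 44 days remain in 2296.
Full years 2297–2347: 40 common + 11 leap = 40×365 + 11×366 = 18626 days.
Total: 44 + 18626 + 281 = 18951 days.
18951 mod 7 = 2, so 2 days after Tuesday is Thursday.

Thursday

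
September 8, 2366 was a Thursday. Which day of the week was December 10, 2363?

Tuesday

Count forward from the earlier date (December 10, 2363) to the later (September 8, 2366):
December 10, 2363 → December 10, 2364: 366 days (2364 is a leap year).
December 10, 2364 → December 10, 2365: 365 days.
December 2365: 31 − 10 = 21 days remain.
Then January (31), February 2366 (28), March (31), April (30), May (31), June (30), July (31), August (31): 31 + 28 + 31 + 30 + 31 + 30 + 31 + 31 = 243 days.
September 1–8, 2366: 8 days.
Residual: 272 days.
Total: 1003 days.
1003 mod 7 = 2, so 2 days before Thursday is Tuesday.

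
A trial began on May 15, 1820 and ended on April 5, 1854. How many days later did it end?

12378

Day-of-year of May 15, 1820: 136.
Day-of-year of April 5, 1854: 95.
1820 has 366 days, so 366 − 136 = 230 days remain in 1820.
Full years 1821–1853: 25 common + 8 leap = 25×365 + 8×366 = 12053 days.
Total: 230 + 12053 + 95 = 12378 days.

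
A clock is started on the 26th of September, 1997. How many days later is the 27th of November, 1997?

62

September 1997: 30 − 26 = 4 days remain.
Then October (31): 31 days.
November 1–27, 1997: 27 days.
Total: 4 + 31 + 27 = 62 days.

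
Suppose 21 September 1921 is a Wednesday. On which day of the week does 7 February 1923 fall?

Wednesday

Day-of-year of September 21, 1921: 264.
Day-of-year of February 7, 1923: 38.
1921 has 365 days, so 365 − 264 = 101 days remain in 1921.
Full years: 1922: 365. Sum = 365.
Total: 101 + 365 + 38 = 504 days.
504 is a multiple of 7, so 7 February 1923 falls on the same weekday: Wednesday.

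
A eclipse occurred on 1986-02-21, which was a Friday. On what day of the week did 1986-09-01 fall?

Monday

February 1986: 28 − 21 = 7 days remain (1986 is not a leap year, so February has 28 days).
Then March (31), April (30), May (31), June (30), July (31), August (31): 31 + 30 + 31 + 30 + 31 + 31 = 184 days.
September 1, 1986: 1 day.
Total: 7 + 184 + 1 = 192 days.
192 mod 7 = 3, so 3 days after Friday is Monday.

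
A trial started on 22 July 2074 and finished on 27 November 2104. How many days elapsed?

11085

From July 22, 2074 to July 22, 2104: 30 years, of which 7 contain a Feb 29 — 23×365 + 7×366 = 10957 days.
(2100 is not a leap year (divisible by 100 but not 400).)
July 2104: 31 − 22 = 9 days remain.
Then August (31), September (30), October (31): 31 + 30 + 31 = 92 days.
November 1–27, 2104: 27 days.
Residual: 128 days.
Total: 11085 days.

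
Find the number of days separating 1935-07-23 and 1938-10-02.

1167

Day-of-year of July 23, 1935: 204.
Day-of-year of October 2, 1938: 275.
1935 has 365 days, so 365 − 204 = 161 days remain in 1935.
Full years: 1936: 366; 1937: 365. Sum = 731.
Total: 161 + 731 + 275 = 1167 days.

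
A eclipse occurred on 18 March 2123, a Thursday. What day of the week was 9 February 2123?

Tuesday

Count forward from the earlier date (February 9, 2123) to the later (March 18, 2123):
February 2123: 28 − 9 = 19 days remain (2123 is not a leap year, so February has 28 days).
March 1–18, 2123: 18 days.
Total: 19 + 18 = 37 days.
37 mod 7 = 2, so 2 days before Thursday is Tuesday.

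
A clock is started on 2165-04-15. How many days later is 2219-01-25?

From April 15, 2165 to April 15, 2218: 53 years, of which 12 contain a Feb 29 — 41×365 + 12×366 = 19357 days.
(2200 is not a leap year (divisible by 100 but not 400).)
April 2218: 30 − 15 = 15 days remain.
Then May (31), June (30), July (31), August (31), September (30), October (31), November (30), December (31): 31 + 30 + 31 + 31 + 30 + 31 + 30 + 31 = 245 days.
January 1–25, 2219: 25 days.
Residual: 285 days.
Total: 19642 days.

19642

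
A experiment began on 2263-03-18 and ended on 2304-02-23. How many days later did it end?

14951

Day-of-year of March 18, 2263: 77.
Day-of-year of February 23, 2304: 54.
2263 has 365 days, so 365 − 77 = 288 days remain in 2263.
Full years 2264–2303: 31 common + 9 leap = 31×365 + 9×366 = 14609 days.
Total: 288 + 14609 + 54 = 14951 days.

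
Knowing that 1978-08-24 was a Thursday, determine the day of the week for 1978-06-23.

Friday

Count forward from the earlier date (June 23, 1978) to the later (August 24, 1978):
June 1978: 30 − 23 = 7 days remain.
Then July (31): 31 days.
August 1–24, 1978: 24 days.
Total: 7 + 31 + 24 = 62 days.
62 mod 7 = 6, so 6 days before Thursday is Friday.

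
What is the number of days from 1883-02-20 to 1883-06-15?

115

February 1883: 28 − 20 = 8 days remain (1883 is not a leap year, so February has 28 days).
Then March (31), April (30), May (31): 31 + 30 + 31 = 92 days.
June 1–15, 1883: 15 days.
Total: 8 + 92 + 15 = 115 days.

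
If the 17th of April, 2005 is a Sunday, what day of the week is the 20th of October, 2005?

April 2005: 30 − 17 = 13 days remain.
Then May (31), June (30), July (31), August (31), September (30): 31 + 30 + 31 + 31 + 30 = 153 days.
October 1–20, 2005: 20 days.
Total: 13 + 153 + 20 = 186 days.
186 mod 7 = 4, so 4 days after Sunday is Thursday.

Thursday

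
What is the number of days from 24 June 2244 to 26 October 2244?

124

June 2244: 30 − 24 = 6 days remain.
Then July (31), August (31), September (30): 31 + 31 + 30 = 92 days.
October 1–26, 2244: 26 days.
Total: 6 + 92 + 26 = 124 days.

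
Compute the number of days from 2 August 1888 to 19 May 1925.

Day-of-year of August 2, 1888: 215.
Day-of-year of May 19, 1925: 139.
1888 has 366 days, so 366 − 215 = 151 days remain in 1888.
Full years 1889–1924: 28 common + 8 leap = 28×365 + 8×366 = 13148 days.
Total: 151 + 13148 + 139 = 13438 days.

13438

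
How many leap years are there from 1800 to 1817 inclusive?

4

Years divisible by 4 in [1800, 1817]: 1800, 1804, 1808, 1812, 1816.
Of these, 1800 is divisible by 100 but not 400, so not leap.
Leap years: 5 − 1 = 4.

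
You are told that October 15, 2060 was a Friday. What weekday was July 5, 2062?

Day-of-year of October 15, 2060: 289.
Day-of-year of July 5, 2062: 186.
2060 has 366 days, so 366 − 289 = 77 days remain in 2060.
Full years: 2061: 365. Sum = 365.
Total: 77 + 365 + 186 = 628 days.
628 mod 7 = 5, so 5 days after Friday is Wednesday.

Wednesday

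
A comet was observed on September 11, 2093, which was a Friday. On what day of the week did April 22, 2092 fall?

Count forward from the earlier date (April 22, 2092) to the later (September 11, 2093):
April 2092: 30 − 22 = 8 days remain.
Then 16 full months totalling 488 days.
September 1–11, 2093: 11 days.
Total: 8 + 488 + 11 = 507 days.
507 mod 7 = 3, so 3 days before Friday is Tuesday.

Tuesday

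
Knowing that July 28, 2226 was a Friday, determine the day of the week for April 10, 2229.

Friday

July 28, 2226 → July 28, 2227: 365 days.
July 28, 2227 → July 28, 2228: 366 days (2228 is a leap year).
July 2228: 31 − 28 = 3 days remain.
Then August (31), September (30), October (31), November (30), December (31), January (31), February 2229 (28), March (31): 31 + 30 + 31 + 30 + 31 + 31 + 28 + 31 = 243 days.
April 1–10, 2229: 10 days.
Residual: 256 days.
Total: 987 days.
987 is a multiple of 7, so April 10, 2229 falls on the same weekday: Friday.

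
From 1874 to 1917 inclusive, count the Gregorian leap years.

Years divisible by 4 in [1874, 1917]: 1876, 1880, 1884, 1888, 1892, 1896, 1900, 1904, 1908, 1912, 1916.
Of these, 1900 is divisible by 100 but not 400, so not leap.
Leap years: 11 − 1 = 10.

10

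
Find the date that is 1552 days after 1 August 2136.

31 October 2140

Count 1552 days after August 1, 2136:
August 1, 2136 → August 1, 2137: 365 days.
August 1, 2137 → August 1, 2138: 365 days.
August 1, 2138 → August 1, 2139: 365 days.
August 1, 2139 → August 1, 2140: 366 days (2140 is a leap year).
August 2140: 31 − 1 = 30 days remain.
Then September (30): 30 days.
October 1–31, 2140: 31 days.
Residual: 91 days.
Total: 1552 days.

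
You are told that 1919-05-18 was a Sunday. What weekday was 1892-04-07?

Thursday

Count forward from the earlier date (April 7, 1892) to the later (May 18, 1919):
Day-of-year of April 7, 1892: 98.
Day-of-year of May 18, 1919: 138.
1892 has 366 days, so 366 − 98 = 268 days remain in 1892.
Full years 1893–1918: 21 common + 5 leap = 21×365 + 5×366 = 9495 days.
Total: 268 + 9495 + 138 = 9901 days.
9901 mod 7 = 3, so 3 days before Sunday is Thursday.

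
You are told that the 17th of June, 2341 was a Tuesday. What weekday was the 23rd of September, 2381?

Wednesday

Day-of-year of June 17, 2341: 168.
Day-of-year of September 23, 2381: 266.
2341 has 365 days, so 365 − 168 = 197 days remain in 2341.
Full years 2342–2380: 29 common + 10 leap = 29×365 + 10×366 = 14245 days.
Total: 197 + 14245 + 266 = 14708 days.
14708 mod 7 = 1, so 1 day after Tuesday is Wednesday.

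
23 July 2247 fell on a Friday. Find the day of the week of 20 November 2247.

July 2247: 31 − 23 = 8 days remain.
Then August (31), September (30), October (31): 31 + 30 + 31 = 92 days.
November 1–20, 2247: 20 days.
Total: 8 + 92 + 20 = 120 days.
120 mod 7 = 1, so 1 day after Friday is Saturday.

Saturday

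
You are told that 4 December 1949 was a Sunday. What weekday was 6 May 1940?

Monday

Count forward from the earlier date (May 6, 1940) to the later (December 4, 1949):
From May 6, 1940 to May 6, 1949: 9 years, of which 2 contain a Feb 29 — 7×365 + 2×366 = 3287 days.
May 1949: 31 − 6 = 25 days remain.
Then June (30), July (31), August (31), September (30), October (31), November (30): 30 + 31 + 31 + 30 + 31 + 30 = 183 days.
December 1–4, 1949: 4 days.
Residual: 212 days.
Total: 3499 days.
3499 mod 7 = 6, so 6 days before Sunday is Monday.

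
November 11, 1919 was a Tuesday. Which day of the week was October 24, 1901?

Thursday

Count forward from the earlier date (October 24, 1901) to the later (November 11, 1919):
Day-of-year of October 24, 1901: 297.
Day-of-year of November 11, 1919: 315.
1901 has 365 days, so 365 − 297 = 68 days remain in 1901.
Full years 1902–1918: 13 common + 4 leap = 13×365 + 4×366 = 6209 days.
Total: 68 + 6209 + 315 = 6592 days.
6592 mod 7 = 5, so 5 days before Tuesday is Thursday.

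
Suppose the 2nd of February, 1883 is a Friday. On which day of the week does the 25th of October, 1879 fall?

Count forward from the earlier date (October 25, 1879) to the later (February 2, 1883):
October 25, 1879 → October 25, 1880: 366 days (1880 is a leap year).
October 25, 1880 → October 25, 1881: 365 days.
October 25, 1881 → October 25, 1882: 365 days.
October 1882: 31 − 25 = 6 days remain.
Then November (30), December (31), January (31): 30 + 31 + 31 = 92 days.
February 1–2, 1883: 2 days (1883 is not a leap year).
Residual: 100 days.
Total: 1196 days.
1196 mod 7 = 6, so 6 days before Friday is Saturday.

Saturday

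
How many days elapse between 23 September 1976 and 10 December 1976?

78

September 1976: 30 − 23 = 7 days remain.
Then October (31), November (30): 31 + 30 = 61 days.
December 1–10, 1976: 10 days.
Total: 7 + 61 + 10 = 78 days.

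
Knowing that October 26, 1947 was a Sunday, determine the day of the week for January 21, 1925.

Count forward from the earlier date (January 21, 1925) to the later (October 26, 1947):
Day-of-year of January 21, 1925: 21.
Day-of-year of October 26, 1947: 299.
1925 has 365 days, so 365 − 21 = 344 days remain in 1925.
Full years 1926–1946: 16 common + 5 leap = 16×365 + 5×366 = 7670 days.
Total: 344 + 7670 + 299 = 8313 days.
8313 mod 7 = 4, so 4 days before Sunday is Wednesday.

Wednesday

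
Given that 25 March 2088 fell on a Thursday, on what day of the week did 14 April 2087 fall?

Monday

Count forward from the earlier date (April 14, 2087) to the later (March 25, 2088):
April 2087: 30 − 14 = 16 days remain.
Then 10 full months totalling 305 days.
March 1–25, 2088: 25 days.
Residual: 346 days.
Total: 346 days.
346 mod 7 = 3, so 3 days before Thursday is Monday.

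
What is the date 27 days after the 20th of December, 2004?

the 16th of January, 2005

Count 27 days after December 20, 2004:
Day-of-year of December 20, 2004: 355.
Day-of-year of January 16, 2005: 16.
2004 has 366 days, so 366 − 355 = 11 days remain in 2004.
Total: 11 + 16 = 27 days.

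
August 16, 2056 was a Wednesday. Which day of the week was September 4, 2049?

Saturday

Count forward from the earlier date (September 4, 2049) to the later (August 16, 2056):
Day-of-year of September 4, 2049: 247.
Day-of-year of August 16, 2056: 229.
2049 has 365 days, so 365 − 247 = 118 days remain in 2049.
Full years: 2050: 365; 2051: 365; 2052: 366; 2053: 365; 2054: 365; 2055: 365. Sum = 2191.
Total: 118 + 2191 + 229 = 2538 days.
2538 mod 7 = 4, so 4 days before Wednesday is Saturday.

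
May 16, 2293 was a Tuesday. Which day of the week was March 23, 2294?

Friday

May 2293: 31 − 16 = 15 days remain.
Then 9 full months totalling 273 days.
March 1–23, 2294: 23 days.
Residual: 311 days.
Total: 311 days.
311 mod 7 = 3, so 3 days after Tuesday is Friday.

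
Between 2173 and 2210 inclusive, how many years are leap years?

Years divisible by 4 in [2173, 2210]: 2176, 2180, 2184, 2188, 2192, 2196, 2200, 2204, 2208.
Of these, 2200 is divisible by 100 but not 400, so not leap.
Leap years: 9 − 1 = 8.

8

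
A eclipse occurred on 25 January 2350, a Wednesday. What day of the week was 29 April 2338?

Friday

Count forward from the earlier date (April 29, 2338) to the later (January 25, 2350):
From April 29, 2338 to April 29, 2349: 11 years, of which 3 contain a Feb 29 — 8×365 + 3×366 = 4018 days.
April 2349: 30 − 29 = 1 day remains.
Then May (31), June (30), July (31), August (31), September (30), October (31), November (30), December (31): 31 + 30 + 31 + 31 + 30 + 31 + 30 + 31 = 245 days.
January 1–25, 2350: 25 days.
Residual: 271 days.
Total: 4289 days.
4289 mod 7 = 5, so 5 days before Wednesday is Friday.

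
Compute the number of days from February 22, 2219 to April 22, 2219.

59

February 2219: 28 − 22 = 6 days remain (2219 is not a leap year, so February has 28 days).
Then March (31): 31 days.
April 1–22, 2219: 22 days.
Total: 6 + 31 + 22 = 59 days.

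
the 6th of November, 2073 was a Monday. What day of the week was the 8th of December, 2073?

Friday

November 2073: 30 − 6 = 24 days remain.
December 1–8, 2073: 8 days.
Total: 24 + 8 = 32 days.
32 mod 7 = 4, so 4 days after Monday is Friday.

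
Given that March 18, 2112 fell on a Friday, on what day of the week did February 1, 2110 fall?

Count forward from the earlier date (February 1, 2110) to the later (March 18, 2112):
Day-of-year of February 1, 2110: 32.
Day-of-year of March 18, 2112: 78.
2110 has 365 days, so 365 − 32 = 333 days remain in 2110.
Full years: 2111: 365. Sum = 365.
Total: 333 + 365 + 78 = 776 days.
776 mod 7 = 6, so 6 days before Friday is Saturday.

Saturday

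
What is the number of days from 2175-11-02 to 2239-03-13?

From November 2, 2175 to November 2, 2238: 63 years, of which 15 contain a Feb 29 — 48×365 + 15×366 = 23010 days.
(2200 is not a leap year (divisible by 100 but not 400).)
November 2238: 30 − 2 = 28 days remain.
Then December (31), January (31), February 2239 (28): 31 + 31 + 28 = 90 days.
March 1–13, 2239: 13 days.
Residual: 131 days.
Total: 23141 days.

23141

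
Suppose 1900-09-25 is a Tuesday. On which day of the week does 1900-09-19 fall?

Count forward from the earlier date (September 19, 1900) to the later (September 25, 1900):
Within September 1900: 25 − 19 = 6 days.
6 mod 7 = 6, so 6 days before Tuesday is Wednesday.

Wednesday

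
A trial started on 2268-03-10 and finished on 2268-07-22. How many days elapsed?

March 2268: 31 − 10 = 21 days remain.
Then April (30), May (31), June (30): 30 + 31 + 30 = 91 days.
July 1–22, 2268: 22 days.
Total: 21 + 91 + 22 = 134 days.

134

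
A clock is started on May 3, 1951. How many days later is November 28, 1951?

May 1951: 31 − 3 = 28 days remain.
Then June (30), July (31), August (31), September (30), October (31): 30 + 31 + 31 + 30 + 31 = 153 days.
November 1–28, 1951: 28 days.
Total: 28 + 153 + 28 = 209 days.

209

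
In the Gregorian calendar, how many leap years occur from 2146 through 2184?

10

Years divisible by 4 in [2146, 2184]: 2148, 2152, 2156, 2160, 2164, 2168, 2172, 2176, 2180, 2184.
No century exceptions apply. Count: 10.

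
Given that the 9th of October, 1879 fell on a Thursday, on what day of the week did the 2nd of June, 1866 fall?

Saturday

Count forward from the earlier date (June 2, 1866) to the later (October 9, 1879):
From June 2, 1866 to June 2, 1879: 13 years, of which 3 contain a Feb 29 — 10×365 + 3×366 = 4748 days.
June 1879: 30 − 2 = 28 days remain.
Then July (31), August (31), September (30): 31 + 31 + 30 = 92 days.
October 1–9, 1879: 9 days.
Residual: 129 days.
Total: 4877 days.
4877 mod 7 = 5, so 5 days before Thursday is Saturday.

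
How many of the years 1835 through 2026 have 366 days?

Years divisible by 4: 1836, 1840, …, 2024 — 48 in all.
Of these, 1900 is divisible by 100 but not 400, so not leap.
2000 is divisible by 400, so still leap.
Leap years: 48 − 1 = 47.

47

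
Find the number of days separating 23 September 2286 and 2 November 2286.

40

September 2286: 30 − 23 = 7 days remain.
Then October (31): 31 days.
November 1–2, 2286: 2 days.
Total: 7 + 31 + 2 = 40 days.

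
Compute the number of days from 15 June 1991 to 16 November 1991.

June 1991: 30 − 15 = 15 days remain.
Then July (31), August (31), September (30), October (31): 31 + 31 + 30 + 31 = 123 days.
November 1–16, 1991: 16 days.
Total: 15 + 123 + 16 = 154 days.

154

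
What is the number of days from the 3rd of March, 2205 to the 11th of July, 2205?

March 2205: 31 − 3 = 28 days remain.
Then April (30), May (31), June (30): 30 + 31 + 30 = 91 days.
July 1–11, 2205: 11 days.
Total: 28 + 91 + 11 = 130 days.

130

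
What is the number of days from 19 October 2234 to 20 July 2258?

8675

Day-of-year of October 19, 2234: 292.
Day-of-year of July 20, 2258: 201.
2234 has 365 days, so 365 − 292 = 73 days remain in 2234.
Full years 2235–2257: 17 common + 6 leap = 17×365 + 6×366 = 8401 days.
Total: 73 + 8401 + 201 = 8675 days.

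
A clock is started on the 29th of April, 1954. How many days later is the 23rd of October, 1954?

177

April 1954: 30 − 29 = 1 day remains.
Then May (31), June (30), July (31), August (31), September (30): 31 + 30 + 31 + 31 + 30 = 153 days.
October 1–23, 1954: 23 days.
Total: 1 + 153 + 23 = 177 days.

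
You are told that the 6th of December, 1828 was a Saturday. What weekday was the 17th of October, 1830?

Sunday

December 6, 1828 → December 6, 1829: 365 days.
December 1829: 31 − 6 = 25 days remain.
Then 9 full months totalling 273 days.
October 1–17, 1830: 17 days.
Residual: 315 days.
Total: 680 days.
680 mod 7 = 1, so 1 day after Saturday is Sunday.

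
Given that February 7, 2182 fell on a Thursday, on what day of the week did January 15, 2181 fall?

Monday

Count forward from the earlier date (January 15, 2181) to the later (February 7, 2182):
January 15, 2181 → January 15, 2182: 365 days.
January 2182: 31 − 15 = 16 days remain.
February 1–7, 2182: 7 days (2182 is not a leap year).
Residual: 23 days.
Total: 388 days.
388 mod 7 = 3, so 3 days before Thursday is Monday.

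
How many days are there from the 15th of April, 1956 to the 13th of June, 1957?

April 1956: 30 − 15 = 15 days remain.
Then 13 full months totalling 396 days.
June 1–13, 1957: 13 days.
Total: 15 + 396 + 13 = 424 days.

424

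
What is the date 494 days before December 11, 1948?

August 5, 1947

Count 494 days before December 11, 1948:
August 5, 1947 → August 5, 1948: 366 days (1948 is a leap year).
August 1948: 31 − 5 = 26 days remain.
Then September (30), October (31), November (30): 30 + 31 + 30 = 91 days.
December 1–11, 1948: 11 days.
Residual: 128 days.
Total: 494 days.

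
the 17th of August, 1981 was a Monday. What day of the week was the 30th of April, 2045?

Day-of-year of August 17, 1981: 229.
Day-of-year of April 30, 2045: 120.
1981 has 365 days, so 365 − 229 = 136 days remain in 1981.
Full years 1982–2044: 47 common + 16 leap = 47×365 + 16×366 = 23011 days.
Total: 136 + 23011 + 120 = 23267 days.
23267 mod 7 = 6, so 6 days after Monday is Sunday.

Sunday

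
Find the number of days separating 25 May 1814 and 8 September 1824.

Day-of-year of May 25, 1814: 145.
Day-of-year of September 8, 1824: 252.
1814 has 365 days, so 365 − 145 = 220 days remain in 1814.
Full years 1815–1823: 7 common + 2 leap = 7×365 + 2×366 = 3287 days.
Total: 220 + 3287 + 252 = 3759 days.

3759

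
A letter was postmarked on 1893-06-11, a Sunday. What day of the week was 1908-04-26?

Sunday

Day-of-year of June 11, 1893: 162.
Day-of-year of April 26, 1908: 117.
1893 has 365 days, so 365 − 162 = 203 days remain in 1893.
Full years 1894–1907: 12 common + 2 leap = 12×365 + 2×366 = 5112 days.
Total: 203 + 5112 + 117 = 5432 days.
5432 is a multiple of 7, so 1908-04-26 falls on the same weekday: Sunday.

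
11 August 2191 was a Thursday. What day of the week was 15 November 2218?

Day-of-year of August 11, 2191: 223.
Day-of-year of November 15, 2218: 319.
2191 has 365 days, so 365 − 223 = 142 days remain in 2191.
Full years 2192–2217: 20 common + 6 leap = 20×365 + 6×366 = 9496 days.
Total: 142 + 9496 + 319 = 9957 days.
9957 mod 7 = 3, so 3 days after Thursday is Sunday.

Sunday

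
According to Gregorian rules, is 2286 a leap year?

No

2286 is not a leap year.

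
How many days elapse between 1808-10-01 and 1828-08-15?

From October 1, 1808 to October 1, 1827: 19 years, of which 4 contain a Feb 29 — 15×365 + 4×366 = 6939 days.
October 1827: 31 − 1 = 30 days remain.
Then 9 full months totalling 274 days.
August 1–15, 1828: 15 days.
Residual: 319 days.
Total: 7258 days.

7258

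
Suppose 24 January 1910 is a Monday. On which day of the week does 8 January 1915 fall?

Friday

Day-of-year of January 24, 1910: 24.
Day-of-year of January 8, 1915: 8.
1910 has 365 days, so 365 − 24 = 341 days remain in 1910.
Full years: 1911: 365; 1912: 366; 1913: 365; 1914: 365. Sum = 1461.
Total: 341 + 1461 + 8 = 1810 days.
1810 mod 7 = 4, so 4 days after Monday is Friday.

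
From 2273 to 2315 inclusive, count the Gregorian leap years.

9

Years divisible by 4 in [2273, 2315]: 2276, 2280, 2284, 2288, 2292, 2296, 2300, 2304, 2308, 2312.
Of these, 2300 is divisible by 100 but not 400, so not leap.
Leap years: 10 − 1 = 9.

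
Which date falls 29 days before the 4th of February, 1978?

the 6th of January, 1978

Count 29 days before February 4, 1978:
January 1978: 31 − 6 = 25 days remain.
February 1–4, 1978: 4 days (1978 is not a leap year).
Total: 25 + 4 = 29 days.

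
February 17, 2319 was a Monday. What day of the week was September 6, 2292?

Count forward from the earlier date (September 6, 2292) to the later (February 17, 2319):
Day-of-year of September 6, 2292: 250.
Day-of-year of February 17, 2319: 48.
2292 has 366 days, so 366 − 250 = 116 days remain in 2292.
Full years 2293–2318: 21 common + 5 leap = 21×365 + 5×366 = 9495 days.
Total: 116 + 9495 + 48 = 9659 days.
9659 mod 7 = 6, so 6 days before Monday is Tuesday.

Tuesday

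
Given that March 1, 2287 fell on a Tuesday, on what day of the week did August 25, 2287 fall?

Thursday

March 2287: 31 − 1 = 30 days remain.
Then April (30), May (31), June (30), July (31): 30 + 31 + 30 + 31 = 122 days.
August 1–25, 2287: 25 days.
Total: 30 + 122 + 25 = 177 days.
177 mod 7 = 2, so 2 days after Tuesday is Thursday.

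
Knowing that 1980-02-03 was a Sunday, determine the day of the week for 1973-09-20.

Count forward from the earlier date (September 20, 1973) to the later (February 3, 1980):
September 20, 1973 → September 20, 1974: 365 days.
September 20, 1974 → September 20, 1975: 365 days.
September 20, 1975 → September 20, 1976: 366 days (1976 is a leap year).
September 20, 1976 → September 20, 1977: 365 days.
September 20, 1977 → September 20, 1978: 365 days.
September 20, 1978 → September 20, 1979: 365 days.
September 1979: 30 − 20 = 10 days remain.
Then October (31), November (30), December (31), January (31): 31 + 30 + 31 + 31 = 123 days.
February 1–3, 1980: 3 days (1980 is a leap year).
Residual: 136 days.
Total: 2327 days.
2327 mod 7 = 3, so 3 days before Sunday is Thursday.

Thursday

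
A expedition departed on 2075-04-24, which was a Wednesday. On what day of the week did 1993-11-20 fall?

Count forward from the earlier date (November 20, 1993) to the later (April 24, 2075):
From November 20, 1993 to November 20, 2074: 81 years, of which 20 contain a Feb 29 — 61×365 + 20×366 = 29585 days.
(2000 is a leap year (divisible by 400).)
November 2074: 30 − 20 = 10 days remain.
Then December (31), January (31), February 2075 (28), March (31): 31 + 31 + 28 + 31 = 121 days.
April 1–24, 2075: 24 days.
Residual: 155 days.
Total: 29740 days.
29740 mod 7 = 4, so 4 days before Wednesday is Saturday.

Saturday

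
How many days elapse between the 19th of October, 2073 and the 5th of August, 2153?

Day-of-year of October 19, 2073: 292.
Day-of-year of August 5, 2153: 217.
2073 has 365 days, so 365 − 292 = 73 days remain in 2073.
Full years 2074–2152: 60 common + 19 leap = 60×365 + 19×366 = 28854 days.
Total: 73 + 28854 + 217 = 29144 days.

29144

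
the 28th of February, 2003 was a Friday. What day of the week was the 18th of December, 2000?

Count forward from the earlier date (December 18, 2000) to the later (February 28, 2003):
Day-of-year of December 18, 2000: 353.
Day-of-year of February 28, 2003: 59.
2000 has 366 days, so 366 − 353 = 13 days remain in 2000.
Full years: 2001: 365; 2002: 365. Sum = 730.
Total: 13 + 730 + 59 = 802 days.
802 mod 7 = 4, so 4 days before Friday is Monday.

Monday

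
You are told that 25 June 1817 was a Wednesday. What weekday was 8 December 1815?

Friday

Count forward from the earlier date (December 8, 1815) to the later (June 25, 1817):
December 1815: 31 − 8 = 23 days remain.
Then 17 full months totalling 517 days.
June 1–25, 1817: 25 days.
Total: 23 + 517 + 25 = 565 days.
565 mod 7 = 5, so 5 days before Wednesday is Friday.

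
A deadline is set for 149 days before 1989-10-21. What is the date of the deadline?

1989-05-25

Count 149 days before October 21, 1989:
May 1989: 31 − 25 = 6 days remain.
Then June (30), July (31), August (31), September (30): 30 + 31 + 31 + 30 = 122 days.
October 1–21, 1989: 21 days.
Total: 6 + 122 + 21 = 149 days.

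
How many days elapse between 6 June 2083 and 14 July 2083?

June 2083: 30 − 6 = 24 days remain.
July 1–14, 2083: 14 days.
Total: 24 + 14 = 38 days.

38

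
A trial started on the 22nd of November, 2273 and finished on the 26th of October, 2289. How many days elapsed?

5817

From November 22, 2273 to November 22, 2288: 15 years, of which 4 contain a Feb 29 — 11×365 + 4×366 = 5479 days.
November 2288: 30 − 22 = 8 days remain.
Then 10 full months totalling 304 days.
October 1–26, 2289: 26 days.
Residual: 338 days.
Total: 5817 days.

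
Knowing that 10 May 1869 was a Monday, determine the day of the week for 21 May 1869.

Friday

Within May 1869: 21 − 10 = 11 days.
11 mod 7 = 4, so 4 days after Monday is Friday.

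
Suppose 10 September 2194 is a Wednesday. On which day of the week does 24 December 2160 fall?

Count forward from the earlier date (December 24, 2160) to the later (September 10, 2194):
From December 24, 2160 to December 24, 2193: 33 years, of which 8 contain a Feb 29 — 25×365 + 8×366 = 12053 days.
December 2193: 31 − 24 = 7 days remain.
Then January (31), February 2194 (28), March (31), April (30), May (31), June (30), July (31), August (31): 31 + 28 + 31 + 30 + 31 + 30 + 31 + 31 = 243 days.
September 1–10, 2194: 10 days.
Residual: 260 days.
Total: 12313 days.
12313 is a multiple of 7, so 24 December 2160 falls on the same weekday: Wednesday.

Wednesday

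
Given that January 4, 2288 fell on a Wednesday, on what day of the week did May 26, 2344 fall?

Friday

From January 4, 2288 to January 4, 2344: 56 years, of which 13 contain a Feb 29 — 43×365 + 13×366 = 20453 days.
(2300 is not a leap year (divisible by 100 but not 400).)
January 2344: 31 − 4 = 27 days remain.
Then February 2344 (29), March (31), April (30): 29 + 31 + 30 = 90 days.
May 1–26, 2344: 26 days.
Residual: 143 days.
Total: 20596 days.
20596 mod 7 = 2, so 2 days after Wednesday is Friday.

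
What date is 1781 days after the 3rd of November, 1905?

the 19th of September, 1910

Count 1781 days after November 3, 1905:
Day-of-year of November 3, 1905: 307.
Day-of-year of September 19, 1910: 262.
1905 has 365 days, so 365 − 307 = 58 days remain in 1905.
Full years: 1906: 365; 1907: 365; 1908: 366; 1909: 365. Sum = 1461.
Total: 58 + 1461 + 262 = 1781 days.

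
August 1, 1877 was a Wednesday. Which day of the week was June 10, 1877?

Sunday

Count forward from the earlier date (June 10, 1877) to the later (August 1, 1877):
June 1877: 30 − 10 = 20 days remain.
Then July (31): 31 days.
August 1, 1877: 1 day.
Total: 20 + 31 + 1 = 52 days.
52 mod 7 = 3, so 3 days before Wednesday is Sunday.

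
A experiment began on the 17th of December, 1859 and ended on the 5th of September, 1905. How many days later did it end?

From December 17, 1859 to December 17, 1904: 45 years, of which 11 contain a Feb 29 — 34×365 + 11×366 = 16436 days.
(1900 is not a leap year (divisible by 100 but not 400).)
December 1904: 31 − 17 = 14 days remain.
Then January (31), February 1905 (28), March (31), April (30), May (31), June (30), July (31), August (31): 31 + 28 + 31 + 30 + 31 + 30 + 31 + 31 = 243 days.
September 1–5, 1905: 5 days.
Residual: 262 days.
Total: 16698 days.

16698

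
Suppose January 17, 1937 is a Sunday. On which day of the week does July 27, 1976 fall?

Tuesday

Day-of-year of January 17, 1937: 17.
Day-of-year of July 27, 1976: 209.
1937 has 365 days, so 365 − 17 = 348 days remain in 1937.
Full years 1938–1975: 29 common + 9 leap = 29×365 + 9×366 = 13879 days.
Total: 348 + 13879 + 209 = 14436 days.
14436 mod 7 = 2, so 2 days after Sunday is Tuesday.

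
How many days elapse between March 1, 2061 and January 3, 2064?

Day-of-year of March 1, 2061: 60.
Day-of-year of January 3, 2064: 3.
2061 has 365 days, so 365 − 60 = 305 days remain in 2061.
Full years: 2062: 365; 2063: 365. Sum = 730.
Total: 305 + 730 + 3 = 1038 days.

1038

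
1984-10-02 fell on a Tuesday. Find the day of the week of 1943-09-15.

Count forward from the earlier date (September 15, 1943) to the later (October 2, 1984):
From September 15, 1943 to September 15, 1984: 41 years, of which 11 contain a Feb 29 — 30×365 + 11×366 = 14976 days.
September 1984: 30 − 15 = 15 days remain.
October 1–2, 1984: 2 days.
Residual: 17 days.
Total: 14993 days.
14993 mod 7 = 6, so 6 days before Tuesday is Wednesday.

Wednesday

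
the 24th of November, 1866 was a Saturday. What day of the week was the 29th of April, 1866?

Sunday

Count forward from the earlier date (April 29, 1866) to the later (November 24, 1866):
April 1866: 30 − 29 = 1 day remains.
Then May (31), June (30), July (31), August (31), September (30), October (31): 31 + 30 + 31 + 31 + 30 + 31 = 184 days.
November 1–24, 1866: 24 days.
Total: 1 + 184 + 24 = 209 days.
209 mod 7 = 6, so 6 days before Saturday is Sunday.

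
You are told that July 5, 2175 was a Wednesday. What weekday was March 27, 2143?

Wednesday

Count forward from the earlier date (March 27, 2143) to the later (July 5, 2175):
Day-of-year of March 27, 2143: 86.
Day-of-year of July 5, 2175: 186.
2143 has 365 days, so 365 − 86 = 279 days remain in 2143.
Full years 2144–2174: 23 common + 8 leap = 23×365 + 8×366 = 11323 days.
Total: 279 + 11323 + 186 = 11788 days.
11788 is a multiple of 7, so March 27, 2143 falls on the same weekday: Wednesday.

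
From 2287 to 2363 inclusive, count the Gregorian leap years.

Years divisible by 4: 2288, 2292, …, 2360 — 19 in all.
Of these, 2300 is divisible by 100 but not 400, so not leap.
Leap years: 19 − 1 = 18.

18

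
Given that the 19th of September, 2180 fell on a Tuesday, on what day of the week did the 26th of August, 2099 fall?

Wednesday

Count forward from the earlier date (August 26, 2099) to the later (September 19, 2180):
From August 26, 2099 to August 26, 2180: 81 years, of which 20 contain a Feb 29 — 61×365 + 20×366 = 29585 days.
(2100 is not a leap year (divisible by 100 but not 400).)
August 2180: 31 − 26 = 5 days remain.
September 1–19, 2180: 19 days.
Residual: 24 days.
Total: 29609 days.
29609 mod 7 = 6, so 6 days before Tuesday is Wednesday.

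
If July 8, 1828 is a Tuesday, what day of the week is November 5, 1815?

Sunday

Count forward from the earlier date (November 5, 1815) to the later (July 8, 1828):
Day-of-year of November 5, 1815: 309.
Day-of-year of July 8, 1828: 190.
1815 has 365 days, so 365 − 309 = 56 days remain in 1815.
Full years 1816–1827: 9 common + 3 leap = 9×365 + 3×366 = 4383 days.
Total: 56 + 4383 + 190 = 4629 days.
4629 mod 7 = 2, so 2 days before Tuesday is Sunday.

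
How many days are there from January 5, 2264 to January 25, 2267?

Day-of-year of January 5, 2264: 5.
Day-of-year of January 25, 2267: 25.
2264 has 366 days, so 366 − 5 = 361 days remain in 2264.
Full years: 2265: 365; 2266: 365. Sum = 730.
Total: 361 + 730 + 25 = 1116 days.

1116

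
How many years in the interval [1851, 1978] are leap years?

Years divisible by 4: 1852, 1856, …, 1976 — 32 in all.
Of these, 1900 is divisible by 100 but not 400, so not leap.
Leap years: 32 − 1 = 31.

31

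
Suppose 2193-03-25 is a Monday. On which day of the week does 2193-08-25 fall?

March 2193: 31 − 25 = 6 days remain.
Then April (30), May (31), June (30), July (31): 30 + 31 + 30 + 31 = 122 days.
August 1–25, 2193: 25 days.
Total: 6 + 122 + 25 = 153 days.
153 mod 7 = 6, so 6 days after Monday is Sunday.

Sunday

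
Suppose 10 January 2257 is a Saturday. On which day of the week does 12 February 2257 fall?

Thursday

January 2257: 31 − 10 = 21 days remain.
February 1–12, 2257: 12 days (2257 is not a leap year).
Total: 21 + 12 = 33 days.
33 mod 7 = 5, so 5 days after Saturday is Thursday.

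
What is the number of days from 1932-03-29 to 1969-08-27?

13665

Day-of-year of March 29, 1932: 89.
Day-of-year of August 27, 1969: 239.
1932 has 366 days, so 366 − 89 = 277 days remain in 1932.
Full years 1933–1968: 27 common + 9 leap = 27×365 + 9×366 = 13149 days.
Total: 277 + 13149 + 239 = 13665 days.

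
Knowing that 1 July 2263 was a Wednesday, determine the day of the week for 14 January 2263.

Wednesday

Count forward from the earlier date (January 14, 2263) to the later (July 1, 2263):
January 2263: 31 − 14 = 17 days remain.
Then February 2263 (28), March (31), April (30), May (31), June (30): 28 + 31 + 30 + 31 + 30 = 150 days.
July 1, 2263: 1 day.
Total: 17 + 150 + 1 = 168 days.
168 is a multiple of 7, so 14 January 2263 falls on the same weekday: Wednesday.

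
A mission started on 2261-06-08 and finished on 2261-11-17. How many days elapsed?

162

June 2261: 30 − 8 = 22 days remain.
Then July (31), August (31), September (30), October (31): 31 + 31 + 30 + 31 = 123 days.
November 1–17, 2261: 17 days.
Total: 22 + 123 + 17 = 162 days.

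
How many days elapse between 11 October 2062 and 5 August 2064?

664

Day-of-year of October 11, 2062: 284.
Day-of-year of August 5, 2064: 218.
2062 has 365 days, so 365 − 284 = 81 days remain in 2062.
Full years: 2063: 365. Sum = 365.
Total: 81 + 365 + 218 = 664 days.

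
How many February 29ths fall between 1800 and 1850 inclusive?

Years divisible by 4: 1800, 1804, …, 1848 — 13 in all.
Of these, 1800 is divisible by 100 but not 400, so not leap.
Leap years: 13 − 1 = 12.

12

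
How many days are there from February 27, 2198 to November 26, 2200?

1002

Day-of-year of February 27, 2198: 58.
Day-of-year of November 26, 2200: 330.
2198 has 365 days, so 365 − 58 = 307 days remain in 2198.
Full years: 2199: 365. Sum = 365.
Total: 307 + 365 + 330 = 1002 days.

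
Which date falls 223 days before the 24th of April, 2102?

the 13th of September, 2101

Count 223 days before April 24, 2102:
September 2101: 30 − 13 = 17 days remain.
Then October (31), November (30), December (31), January (31), February 2102 (28), March (31): 31 + 30 + 31 + 31 + 28 + 31 = 182 days.
April 1–24, 2102: 24 days.
Total: 17 + 182 + 24 = 223 days.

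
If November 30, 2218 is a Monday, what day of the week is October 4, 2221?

Day-of-year of November 30, 2218: 334.
Day-of-year of October 4, 2221: 277.
2218 has 365 days, so 365 − 334 = 31 days remain in 2218.
Full years: 2219: 365; 2220: 366. Sum = 731.
Total: 31 + 731 + 277 = 1039 days.
1039 mod 7 = 3, so 3 days after Monday is Thursday.

Thursday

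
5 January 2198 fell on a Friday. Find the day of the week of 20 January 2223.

Day-of-year of January 5, 2198: 5.
Day-of-year of January 20, 2223: 20.
2198 has 365 days, so 365 − 5 = 360 days remain in 2198.
Full years 2199–2222: 19 common + 5 leap = 19×365 + 5×366 = 8765 days.
Total: 360 + 8765 + 20 = 9145 days.
9145 mod 7 = 3, so 3 days after Friday is Monday.

Monday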